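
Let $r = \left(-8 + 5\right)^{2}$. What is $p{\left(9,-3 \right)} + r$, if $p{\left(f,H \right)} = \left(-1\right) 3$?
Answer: $6$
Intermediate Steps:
$p{\left(f,H \right)} = -3$
$r = 9$ ($r = \left(-3\right)^{2} = 9$)
$p{\left(9,-3 \right)} + r = -3 + 9 = 6$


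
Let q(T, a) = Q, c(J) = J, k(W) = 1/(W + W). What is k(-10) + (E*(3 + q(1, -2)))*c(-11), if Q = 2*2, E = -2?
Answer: 3079/20 ≈ 153.95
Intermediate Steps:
k(W) = 1/(2*W)
Q = 4
q(T, a) = 4
k(-10) + (E*(3 + q(1, -2)))*c(-11) = (½)/(-10) - 2*(3 + 4)*(-11) = (½)*(-⅒) - 2*7*(-11) = -1/20 - 14*(-11) = -1/20 + 154 = 3079/20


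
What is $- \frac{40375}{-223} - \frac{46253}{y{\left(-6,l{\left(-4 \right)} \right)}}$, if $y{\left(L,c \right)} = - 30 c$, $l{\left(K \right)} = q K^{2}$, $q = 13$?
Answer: $\frac{262254419}{1391520} \approx 188.47$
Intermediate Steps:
$l{\left(K \right)} = 13 K^{2}$
$- \frac{40375}{-223} - \frac{46253}{y{\left(-6,l{\left(-4 \right)} \right)}} = - \frac{40375}{-223} - \frac{46253}{\left(-30\right) 13 \left(-4\right)^{2}} = \left(-40375\right) \left(- \frac{1}{223}\right) - \frac{46253}{\left(-30\right) 13 \cdot 16} = \frac{40375}{223} - \frac{46253}{\left(-30\right) 208} = \frac{40375}{223} - \frac{46253}{-6240} = \frac{40375}{223} - - \frac{46253}{6240} = \frac{40375}{223} + \frac{46253}{6240} = \frac{262254419}{1391520}$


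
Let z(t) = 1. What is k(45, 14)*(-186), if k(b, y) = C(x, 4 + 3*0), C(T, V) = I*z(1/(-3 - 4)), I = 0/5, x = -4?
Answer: 0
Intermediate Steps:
I = 0 (I = 0*(⅕) = 0)
C(T, V) = 0 (C(T, V) = 0*1 = 0)
k(b, y) = 0
k(45, 14)*(-186) = 0*(-186) = 0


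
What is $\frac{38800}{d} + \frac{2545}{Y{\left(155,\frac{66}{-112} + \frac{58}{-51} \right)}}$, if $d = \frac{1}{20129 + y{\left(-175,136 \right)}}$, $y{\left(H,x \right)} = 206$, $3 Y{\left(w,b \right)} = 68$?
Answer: $\frac{53651871635}{68} \approx 7.89 \cdot 10^{8}$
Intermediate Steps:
$Y{\left(w,b \right)} = \frac{68}{3}$ ($Y{\left(w,b \right)} = \frac{1}{3} \cdot 68 = \frac{68}{3}$)
$d = \frac{1}{20335}$ ($d = \frac{1}{20129 + 206} = \frac{1}{20335} \approx 4.9176 \cdot 10^{-5}$)
$\frac{38800}{d} + \frac{2545}{Y{\left(155,\frac{66}{-112} + \frac{58}{-51} \right)}} = 38800 \frac{1}{\frac{1}{20335}} + \frac{2545}{\frac{68}{3}} = 38800 \cdot 20335 + 2545 \cdot \frac{3}{68} = 788998000 + \frac{7635}{68} = \frac{53651871635}{68}$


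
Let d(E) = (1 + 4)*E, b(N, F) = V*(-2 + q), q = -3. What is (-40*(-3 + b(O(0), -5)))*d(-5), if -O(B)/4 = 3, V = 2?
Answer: -13000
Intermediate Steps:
O(B) = -12 (O(B) = -4*3 = -12)
b(N, F) = -10 (b(N, F) = 2*(-2 - 3) = 2*(-5) = -10)
d(E) = 5*E
(-40*(-3 + b(O(0), -5)))*d(-5) = (-40*(-3 - 10))*(5*(-5)) = -40*(-13)*(-25) = 520*(-25) = -13000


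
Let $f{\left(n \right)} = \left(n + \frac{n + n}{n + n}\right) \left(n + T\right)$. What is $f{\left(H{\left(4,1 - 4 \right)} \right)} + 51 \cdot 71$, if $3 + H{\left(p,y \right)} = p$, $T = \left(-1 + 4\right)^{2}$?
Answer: $3641$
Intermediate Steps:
$T = 9$ ($T = 3^{2} = 9$)
$H{\left(p,y \right)} = -3 + p$
$f{\left(n \right)} = \left(1 + n\right) \left(9 + n\right)$ ($f{\left(n \right)} = \left(n + \frac{n + n}{n + n}\right) \left(n + 9\right) = \left(n + \frac{2 n}{2 n}\right) \left(9 + n\right) = \left(n + 2 n \frac{1}{2 n}\right) \left(9 + n\right) = \left(n + 1\right) \left(9 + n\right) = \left(1 + n\right) \left(9 + n\right)$)
$f{\left(H{\left(4,1 - 4 \right)} \right)} + 51 \cdot 71 = \left(9 + \left(-3 + 4\right)^{2} + 10 \left(-3 + 4\right)\right) + 51 \cdot 71 = \left(9 + 1^{2} + 10 \cdot 1\right) + 3621 = \left(9 + 1 + 10\right) + 3621 = 20 + 3621 = 3641$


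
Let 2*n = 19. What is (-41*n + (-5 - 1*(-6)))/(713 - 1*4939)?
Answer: 777/8452 ≈ 0.091931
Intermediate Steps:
n = 19/2 (n = (½)*19 = 19/2 ≈ 9.5000)
(-41*n + (-5 - 1*(-6)))/(713 - 1*4939) = (-41*19/2 + (-5 - 1*(-6)))/(713 - 1*4939) = (-779/2 + (-5 + 6))/(713 - 4939) = (-779/2 + 1)/(-4226) = -777/2*(-1/4226) = 777/8452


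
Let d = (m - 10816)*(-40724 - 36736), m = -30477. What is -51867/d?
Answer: -1017/62716780 ≈ -1.6216e-5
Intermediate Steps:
d = 3198555780 (d = (-30477 - 10816)*(-40724 - 36736) = -41293*(-77460) = 3198555780)
-51867/d = -51867/3198555780 = -51867*1/3198555780 = -1017/62716780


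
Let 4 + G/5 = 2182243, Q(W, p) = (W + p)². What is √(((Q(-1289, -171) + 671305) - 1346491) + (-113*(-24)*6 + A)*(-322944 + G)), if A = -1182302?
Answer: 2*I*√3086554214279 ≈ 3.5137e+6*I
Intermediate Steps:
G = 10911195 (G = -20 + 5*2182243 = -20 + 10911215 = 10911195)
√(((Q(-1289, -171) + 671305) - 1346491) + (-113*(-24)*6 + A)*(-322944 + G)) = √((((-1289 - 171)² + 671305) - 1346491) + (-113*(-24)*6 - 1182302)*(-322944 + 10911195)) = √((((-1460)² + 671305) - 1346491) + (2712*6 - 1182302)*10588251) = √(((2131600 + 671305) - 1346491) + (16272 - 1182302)*10588251) = √((2802905 - 1346491) - 1166030*10588251) = √(1456414 - 12346218313530) = √(-12346216857116) = 2*I*√3086554214279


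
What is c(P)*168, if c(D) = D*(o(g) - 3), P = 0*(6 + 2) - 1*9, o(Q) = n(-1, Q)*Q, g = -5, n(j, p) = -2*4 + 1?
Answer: -48384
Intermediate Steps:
n(j, p) = -7 (n(j, p) = -8 + 1 = -7)
o(Q) = -7*Q
P = -9 (P = 0*8 - 9 = 0 - 9 = -9)
c(D) = 32*D (c(D) = D*(-7*(-5) - 3) = D*(35 - 3) = D*32 = 32*D)
c(P)*168 = (32*(-9))*168 = -288*168 = -48384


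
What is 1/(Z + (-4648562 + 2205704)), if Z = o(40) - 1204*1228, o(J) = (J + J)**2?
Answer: -1/3914970 ≈ -2.5543e-7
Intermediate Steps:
o(J) = 4*J**2 (o(J) = (2*J)**2 = 4*J**2)
Z = -1472112 (Z = 4*40**2 - 1204*1228 = 4*1600 - 1478512 = 6400 - 1478512 = -1472112)
1/(Z + (-4648562 + 2205704)) = 1/(-1472112 + (-4648562 + 2205704)) = 1/(-1472112 - 2442858) = 1/(-3914970) = -1/3914970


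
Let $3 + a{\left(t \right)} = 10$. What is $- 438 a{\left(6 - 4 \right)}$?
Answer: $-3066$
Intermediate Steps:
$a{\left(t \right)} = 7$ ($a{\left(t \right)} = -3 + 10 = 7$)
$- 438 a{\left(6 - 4 \right)} = \left(-438\right) 7 = -3066$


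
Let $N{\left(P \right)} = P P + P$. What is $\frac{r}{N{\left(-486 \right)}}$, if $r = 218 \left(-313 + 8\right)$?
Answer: $- \frac{6649}{23571} \approx -0.28208$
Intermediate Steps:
$N{\left(P \right)} = P + P^{2}$ ($N{\left(P \right)} = P^{2} + P = P + P^{2}$)
$r = -66490$ ($r = 218 \left(-305\right) = -66490$)
$\frac{r}{N{\left(-486 \right)}} = - \frac{66490}{\left(-486\right) \left(1 - 486\right)} = - \frac{66490}{\left(-486\right) \left(-485\right)} = - \frac{66490}{235710} = \left(-66490\right) \frac{1}{235710} = - \frac{6649}{23571}$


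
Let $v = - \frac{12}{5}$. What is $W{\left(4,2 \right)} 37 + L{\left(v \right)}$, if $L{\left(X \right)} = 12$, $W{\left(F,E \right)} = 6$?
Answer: $234$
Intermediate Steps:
$v = - \frac{12}{5}$ ($v = \left(-12\right) \frac{1}{5} = - \frac{12}{5} \approx -2.4$)
$W{\left(4,2 \right)} 37 + L{\left(v \right)} = 6 \cdot 37 + 12 = 222 + 12 = 234$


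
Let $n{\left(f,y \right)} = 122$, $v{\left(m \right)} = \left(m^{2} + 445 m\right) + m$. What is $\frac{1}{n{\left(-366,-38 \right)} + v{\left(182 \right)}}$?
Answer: $\frac{1}{114418} \approx 8.7399 \cdot 10^{-6}$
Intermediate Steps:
$v{\left(m \right)} = m^{2} + 446 m$
$\frac{1}{n{\left(-366,-38 \right)} + v{\left(182 \right)}} = \frac{1}{122 + 182 \left(446 + 182\right)} = \frac{1}{122 + 182 \cdot 628} = \frac{1}{122 + 114296} = \frac{1}{114418}$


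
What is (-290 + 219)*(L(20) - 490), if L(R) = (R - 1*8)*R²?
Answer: -306010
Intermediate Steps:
L(R) = R²*(-8 + R) (L(R) = (R - 8)*R² = (-8 + R)*R² = R²*(-8 + R))
(-290 + 219)*(L(20) - 490) = (-290 + 219)*(20²*(-8 + 20) - 490) = -71*(400*12 - 490) = -71*(4800 - 490) = -71*4310 = -306010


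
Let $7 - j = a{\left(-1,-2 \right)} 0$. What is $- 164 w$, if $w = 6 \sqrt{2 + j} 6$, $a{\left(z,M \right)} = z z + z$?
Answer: $-17712$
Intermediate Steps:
$a{\left(z,M \right)} = z + z^{2}$ ($a{\left(z,M \right)} = z^{2} + z = z + z^{2}$)
$j = 7$ ($j = 7 - - (1 - 1) 0 = 7 - \left(-1\right) 0 \cdot 0 = 7 - 0 \cdot 0 = 7 - 0 = 7 + 0 = 7$)
$w = 108$ ($w = 6 \sqrt{2 + 7} \cdot 6 = 6 \sqrt{9} \cdot 6 = 6 \cdot 3 \cdot 6 = 18 \cdot 6 = 108$)
$- 164 w = \left(-164\right) 108 = -17712$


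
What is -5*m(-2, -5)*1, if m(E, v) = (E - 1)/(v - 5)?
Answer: -3/2 ≈ -1.5000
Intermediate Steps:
m(E, v) = (-1 + E)/(-5 + v)
-5*m(-2, -5)*1 = -5*(-1 - 2)/(-5 - 5)*1 = -5*(-3)/(-10)*1 = -(-1)*(-3)/2*1 = -5*3/10*1 = -3/2*1 = -3/2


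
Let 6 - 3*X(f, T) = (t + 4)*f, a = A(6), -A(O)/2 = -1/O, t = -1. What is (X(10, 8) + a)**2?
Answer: 529/9 ≈ 58.778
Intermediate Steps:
A(O) = 2/O (A(O) = -(-2)/O = 2/O)
a = 1/3 (a = 2/6 = 2*(1/6) = 1/3 ≈ 0.33333)
X(f, T) = 2 - f (X(f, T) = 2 - (-1 + 4)*f/3 = 2 - f)
(X(10, 8) + a)**2 = ((2 - 1*10) + 1/3)**2 = ((2 - 10) + 1/3)**2 = (-8 + 1/3)**2 = (-23/3)**2 = 529/9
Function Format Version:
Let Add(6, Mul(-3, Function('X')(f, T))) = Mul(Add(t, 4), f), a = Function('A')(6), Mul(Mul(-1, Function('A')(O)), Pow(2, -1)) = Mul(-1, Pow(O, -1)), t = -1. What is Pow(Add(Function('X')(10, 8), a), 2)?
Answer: Rational(529, 9) ≈ 58.778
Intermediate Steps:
Function('A')(O) = Mul(2, Pow(O, -1)) (Function('A')(O) = Mul(-2, Mul(-1, Pow(O, -1))) = Mul(2, Pow(O, -1)))
a = Rational(1, 3) (a = Mul(2, Pow(6, -1)) = Mul(2, Rational(1, 6)) = Rational(1, 3) ≈ 0.33333)
Function('X')(f, T) = Add(2, Mul(-1, f)) (Function('X')(f, T) = Add(2, Mul(Rational(-1, 3), Mul(Add(-1, 4), f))) = Add(2, Mul(Rational(-1, 3), Mul(3, f))) = Add(2, Mul(-1, f)))
Pow(Add(Function('X')(10, 8), a), 2) = Pow(Add(Add(2, Mul(-1, 10)), Rational(1, 3)), 2) = Pow(Add(Add(2, -10), Rational(1, 3)), 2) = Pow(Add(-8, Rational(1, 3)), 2) = Pow(Rational(-23, 3), 2) = Rational(529, 9)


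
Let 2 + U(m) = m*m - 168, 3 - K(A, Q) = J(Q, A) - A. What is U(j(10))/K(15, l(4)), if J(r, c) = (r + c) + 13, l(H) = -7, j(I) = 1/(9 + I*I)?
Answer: 2019769/35643 ≈ 56.667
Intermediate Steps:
j(I) = 1/(9 + I²)
J(r, c) = 13 + c + r (J(r, c) = (c + r) + 13 = 13 + c + r)
K(A, Q) = -10 - Q (K(A, Q) = 3 - ((13 + A + Q) - A) = 3 - (13 + Q) = 3 + (-13 - Q) = -10 - Q)
U(m) = -170 + m² (U(m) = -2 + (m*m - 168) = -2 + (m² - 168) = -2 + (-168 + m²) = -170 + m²)
U(j(10))/K(15, l(4)) = (-170 + (1/(9 + 10²))²)/(-10 - 1*(-7)) = (-170 + (1/(9 + 100))²)/(-10 + 7) = (-170 + (1/109)²)/(-3) = (-170 + (1/109)²)*(-⅓) = (-170 + 1/11881)*(-⅓) = -2019769/11881*(-⅓) = 2019769/35643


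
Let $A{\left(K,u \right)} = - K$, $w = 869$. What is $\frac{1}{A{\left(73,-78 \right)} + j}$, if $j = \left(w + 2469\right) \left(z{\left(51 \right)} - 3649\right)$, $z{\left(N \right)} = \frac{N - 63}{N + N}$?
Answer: $- \frac{17}{207074071} \approx -8.2096 \cdot 10^{-8}$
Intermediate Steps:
$z{\left(N \right)} = \frac{-63 + N}{2 N}$
$j = - \frac{207072830}{17}$ ($j = \left(869 + 2469\right) \left(\frac{-63 + 51}{2 \cdot 51} - 3649\right) = 3338 \left(\frac{1}{2} \cdot \frac{1}{51} \left(-12\right) - 3649\right) = 3338 \left(- \frac{2}{17} - 3649\right) = 3338 \left(- \frac{62035}{17}\right) = - \frac{207072830}{17} \approx -1.2181 \cdot 10^{7}$)
$\frac{1}{A{\left(73,-78 \right)} + j} = \frac{1}{\left(-1\right) 73 - \frac{207072830}{17}} = \frac{1}{-73 - \frac{207072830}{17}} = \frac{1}{- \frac{207074071}{17}} = - \frac{17}{207074071}$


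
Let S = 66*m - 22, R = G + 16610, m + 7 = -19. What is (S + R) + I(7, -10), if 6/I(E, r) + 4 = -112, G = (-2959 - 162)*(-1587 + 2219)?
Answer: -113540803/58 ≈ -1.9576e+6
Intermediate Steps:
m = -26 (m = -7 - 19 = -26)
G = -1972472 (G = -3121*632 = -1972472)
I(E, r) = -3/58 (I(E, r) = 6/(-4 - 112) = 6/(-116) = 6*(-1/116) = -3/58)
R = -1955862 (R = -1972472 + 16610 = -1955862)
S = -1738 (S = 66*(-26) - 22 = -1716 - 22 = -1738)
(S + R) + I(7, -10) = (-1738 - 1955862) - 3/58 = -1957600 - 3/58 = -113540803/58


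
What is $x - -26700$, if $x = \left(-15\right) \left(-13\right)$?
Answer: $26895$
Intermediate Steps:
$x = 195$
$x - -26700 = 195 - -26700 = 195 + 26700 = 26895$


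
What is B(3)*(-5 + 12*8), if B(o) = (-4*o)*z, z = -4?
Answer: 4368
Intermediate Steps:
B(o) = 16*o (B(o) = -4*o*(-4) = 16*o)
B(3)*(-5 + 12*8) = (16*3)*(-5 + 12*8) = 48*(-5 + 96) = 48*91 = 4368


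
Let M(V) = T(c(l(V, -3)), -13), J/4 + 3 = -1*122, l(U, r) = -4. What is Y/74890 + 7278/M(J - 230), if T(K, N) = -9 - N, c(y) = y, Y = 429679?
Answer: 68346017/37445 ≈ 1825.2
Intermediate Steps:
J = -500 (J = -12 + 4*(-1*122) = -12 + 4*(-122) = -12 - 488 = -500)
M(V) = 4 (M(V) = -9 - 1*(-13) = -9 + 13 = 4)
Y/74890 + 7278/M(J - 230) = 429679/74890 + 7278/4 = 429679*(1/74890) + 7278*(¼) = 429679/74890 + 3639/2 = 68346017/37445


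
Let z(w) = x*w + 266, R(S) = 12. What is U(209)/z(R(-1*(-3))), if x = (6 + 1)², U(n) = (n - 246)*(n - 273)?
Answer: 1184/427 ≈ 2.7728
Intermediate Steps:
U(n) = (-273 + n)*(-246 + n) (U(n) = (-246 + n)*(-273 + n) = (-273 + n)*(-246 + n))
x = 49 (x = 7² = 49)
z(w) = 266 + 49*w (z(w) = 49*w + 266 = 266 + 49*w)
U(209)/z(R(-1*(-3))) = (67158 + 209² - 519*209)/(266 + 49*12) = (67158 + 43681 - 108471)/(266 + 588) = 2368/854 = 2368*(1/854) = 1184/427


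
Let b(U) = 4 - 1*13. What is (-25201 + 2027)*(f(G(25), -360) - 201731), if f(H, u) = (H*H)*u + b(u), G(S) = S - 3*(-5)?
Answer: 18023346760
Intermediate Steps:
G(S) = 15 + S (G(S) = S + 15 = 15 + S)
b(U) = -9 (b(U) = 4 - 13 = -9)
f(H, u) = -9 + u*H**2 (f(H, u) = (H*H)*u - 9 = H**2*u - 9 = u*H**2 - 9 = -9 + u*H**2)
(-25201 + 2027)*(f(G(25), -360) - 201731) = (-25201 + 2027)*((-9 - 360*(15 + 25)**2) - 201731) = -23174*((-9 - 360*40**2) - 201731) = -23174*((-9 - 360*1600) - 201731) = -23174*((-9 - 576000) - 201731) = -23174*(-576009 - 201731) = -23174*(-777740) = 18023346760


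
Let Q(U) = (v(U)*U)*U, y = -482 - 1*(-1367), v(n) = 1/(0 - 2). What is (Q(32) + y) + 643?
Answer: 1016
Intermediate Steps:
v(n) = -1/2 (v(n) = 1/(-2) = -1/2)
y = 885 (y = -482 + 1367 = 885)
Q(U) = -U**2/2 (Q(U) = (-U/2)*U = -U**2/2)
(Q(32) + y) + 643 = (-1/2*32**2 + 885) + 643 = (-1/2*1024 + 885) + 643 = (-512 + 885) + 643 = 373 + 643 = 1016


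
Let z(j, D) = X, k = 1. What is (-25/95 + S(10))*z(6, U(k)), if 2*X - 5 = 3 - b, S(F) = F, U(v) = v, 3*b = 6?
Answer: 555/19 ≈ 29.211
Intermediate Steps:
b = 2 (b = (⅓)*6 = 2)
X = 3 (X = 5/2 + (3 - 1*2)/2 = 5/2 + (3 - 2)/2 = 5/2 + (½)*1 = 5/2 + ½ = 3)
z(j, D) = 3
(-25/95 + S(10))*z(6, U(k)) = (-25/95 + 10)*3 = (-25*1/95 + 10)*3 = (-5/19 + 10)*3 = (185/19)*3 = 555/19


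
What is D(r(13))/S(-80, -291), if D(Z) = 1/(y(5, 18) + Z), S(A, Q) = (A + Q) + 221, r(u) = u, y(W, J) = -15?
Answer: 1/300 ≈ 0.0033333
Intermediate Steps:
S(A, Q) = 221 + A + Q
D(Z) = 1/(-15 + Z)
D(r(13))/S(-80, -291) = 1/((-15 + 13)*(221 - 80 - 291)) = 1/(-2*(-150)) = -½*(-1/150) = 1/300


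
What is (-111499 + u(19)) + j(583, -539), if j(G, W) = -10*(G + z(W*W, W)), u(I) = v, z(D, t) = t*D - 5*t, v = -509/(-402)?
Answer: 629437092731/402 ≈ 1.5658e+9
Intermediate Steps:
v = 509/402 (v = -509*(-1/402) = 509/402 ≈ 1.2662)
z(D, t) = -5*t + D*t (z(D, t) = D*t - 5*t = -5*t + D*t)
u(I) = 509/402
j(G, W) = -10*G - 10*W*(-5 + W**2) (j(G, W) = -10*(G + W*(-5 + W*W)) = -10*(G + W*(-5 + W**2)) = -10*G - 10*W*(-5 + W**2))
(-111499 + u(19)) + j(583, -539) = (-111499 + 509/402) + (-10*583 - 10*(-539)**3 + 50*(-539)) = -44822089/402 + (-5830 - 10*(-156590819) - 26950) = -44822089/402 + (-5830 + 1565908190 - 26950) = -44822089/402 + 1565875410 = 629437092731/402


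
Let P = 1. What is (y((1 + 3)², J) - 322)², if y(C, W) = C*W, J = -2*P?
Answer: 125316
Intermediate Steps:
J = -2 (J = -2*1 = -2)
(y((1 + 3)², J) - 322)² = ((1 + 3)²*(-2) - 322)² = (4²*(-2) - 322)² = (16*(-2) - 322)² = (-32 - 322)² = (-354)² = 125316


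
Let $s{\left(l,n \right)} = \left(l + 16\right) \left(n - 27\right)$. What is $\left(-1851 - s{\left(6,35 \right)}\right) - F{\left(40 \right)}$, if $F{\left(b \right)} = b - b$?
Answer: $-2027$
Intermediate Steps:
$F{\left(b \right)} = 0$
$s{\left(l,n \right)} = \left(-27 + n\right) \left(16 + l\right)$ ($s{\left(l,n \right)} = \left(16 + l\right) \left(-27 + n\right) = \left(-27 + n\right) \left(16 + l\right)$)
$\left(-1851 - s{\left(6,35 \right)}\right) - F{\left(40 \right)} = \left(-1851 - \left(-432 - 162 + 16 \cdot 35 + 6 \cdot 35\right)\right) - 0 = \left(-1851 - \left(-432 - 162 + 560 + 210\right)\right) + 0 = \left(-1851 - 176\right) + 0 = -2027 + 0 = -2027$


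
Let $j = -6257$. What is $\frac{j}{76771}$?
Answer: $- \frac{6257}{76771} \approx -0.081502$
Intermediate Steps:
$\frac{j}{76771} = - \frac{6257}{76771}$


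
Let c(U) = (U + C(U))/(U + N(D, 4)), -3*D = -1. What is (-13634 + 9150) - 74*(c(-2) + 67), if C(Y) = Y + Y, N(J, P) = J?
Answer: -48542/5 ≈ -9708.4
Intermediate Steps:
D = 1/3 (D = -1/3*(-1) = 1/3 ≈ 0.33333)
C(Y) = 2*Y
c(U) = 3*U/(1/3 + U) (c(U) = (U + 2*U)/(U + 1/3) = (3*U)/(1/3 + U) = 3*U/(1/3 + U))
(-13634 + 9150) - 74*(c(-2) + 67) = (-13634 + 9150) - 74*(9*(-2)/(1 + 3*(-2)) + 67) = -4484 - 74*(9*(-2)/(1 - 6) + 67) = -4484 - 74*(9*(-2)/(-5) + 67) = -4484 - 74*(9*(-2)*(-1/5) + 67) = -4484 - 74*(18/5 + 67) = -4484 - 74*353/5 = -4484 - 26122/5 = -48542/5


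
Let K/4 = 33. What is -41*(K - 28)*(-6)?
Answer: 25584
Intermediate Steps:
K = 132 (K = 4*33 = 132)
-41*(K - 28)*(-6) = -41*(132 - 28)*(-6) = -41*104*(-6) = -4264*(-6) = 25584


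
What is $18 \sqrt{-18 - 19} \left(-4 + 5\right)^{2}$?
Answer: $18 i \sqrt{37} \approx 109.49 i$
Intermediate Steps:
$18 \sqrt{-18 - 19} \left(-4 + 5\right)^{2} = 18 \sqrt{-37} \cdot 1^{2} = 18 i \sqrt{37} \cdot 1 = 18 i \sqrt{37}$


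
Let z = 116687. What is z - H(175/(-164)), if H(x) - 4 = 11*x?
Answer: 19137937/164 ≈ 1.1669e+5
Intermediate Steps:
H(x) = 4 + 11*x
z - H(175/(-164)) = 116687 - (4 + 11*(175/(-164))) = 116687 - (4 + 11*(175*(-1/164))) = 116687 - (4 + 11*(-175/164)) = 116687 - (4 - 1925/164) = 116687 - 1*(-1269/164) = 116687 + 1269/164 = 19137937/164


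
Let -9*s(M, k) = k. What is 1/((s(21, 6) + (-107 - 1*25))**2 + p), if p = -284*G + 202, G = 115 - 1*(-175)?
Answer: -9/581018 ≈ -1.5490e-5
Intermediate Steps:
s(M, k) = -k/9
G = 290 (G = 115 + 175 = 290)
p = -82158 (p = -284*290 + 202 = -82360 + 202 = -82158)
1/((s(21, 6) + (-107 - 1*25))**2 + p) = 1/((-1/9*6 + (-107 - 1*25))**2 - 82158) = 1/((-2/3 + (-107 - 25))**2 - 82158) = 1/((-2/3 - 132)**2 - 82158) = 1/((-398/3)**2 - 82158) = 1/(158404/9 - 82158) = 1/(-581018/9) = -9/581018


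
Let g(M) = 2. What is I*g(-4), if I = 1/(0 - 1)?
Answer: -2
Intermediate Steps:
I = -1 (I = 1/(-1) = -1)
I*g(-4) = -1*2 = -2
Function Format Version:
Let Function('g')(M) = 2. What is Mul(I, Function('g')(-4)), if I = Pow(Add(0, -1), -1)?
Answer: -2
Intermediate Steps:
I = -1 (I = Pow(-1, -1) = -1)
Mul(I, Function('g')(-4)) = Mul(-1, 2) = -2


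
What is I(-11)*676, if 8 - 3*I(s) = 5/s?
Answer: 20956/11 ≈ 1905.1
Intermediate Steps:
I(s) = 8/3 - 5/(3*s)
I(-11)*676 = ((⅓)*(-5 + 8*(-11))/(-11))*676 = ((⅓)*(-1/11)*(-5 - 88))*676 = ((⅓)*(-1/11)*(-93))*676 = (31/11)*676 = 20956/11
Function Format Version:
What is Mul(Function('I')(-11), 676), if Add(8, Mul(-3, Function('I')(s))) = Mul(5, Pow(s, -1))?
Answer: Rational(20956, 11) ≈ 1905.1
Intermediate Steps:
Function('I')(s) = Add(Rational(8, 3), Mul(Rational(-5, 3), Pow(s, -1))) (Function('I')(s) = Add(Rational(8, 3), Mul(Rational(-1, 3), Mul(5, Pow(s, -1)))) = Add(Rational(8, 3), Mul(Rational(-5, 3), Pow(s, -1))))
Mul(Function('I')(-11), 676) = Mul(Mul(Rational(1, 3), Pow(-11, -1), Add(-5, Mul(8, -11))), 676) = Mul(Mul(Rational(1, 3), Rational(-1, 11), Add(-5, -88)), 676) = Mul(Mul(Rational(1, 3), Rational(-1, 11), -93), 676) = Mul(Rational(31, 11), 676) = Rational(20956, 11)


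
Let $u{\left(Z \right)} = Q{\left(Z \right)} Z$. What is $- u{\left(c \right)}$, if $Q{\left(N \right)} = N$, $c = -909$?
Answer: $-826281$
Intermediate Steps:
$u{\left(Z \right)} = Z^{2}$ ($u{\left(Z \right)} = Z Z = Z^{2}$)
$- u{\left(c \right)} = - \left(-909\right)^{2} = \left(-1\right) 826281 = -826281$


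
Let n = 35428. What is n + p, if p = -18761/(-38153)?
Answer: 1351703245/38153 ≈ 35429.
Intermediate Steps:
p = 18761/38153 (p = -18761*(-1/38153) = 18761/38153 ≈ 0.49173)
n + p = 35428 + 18761/38153 = 1351703245/38153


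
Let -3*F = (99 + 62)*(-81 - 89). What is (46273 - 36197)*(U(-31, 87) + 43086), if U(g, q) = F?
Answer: 1578183728/3 ≈ 5.2606e+8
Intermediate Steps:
F = 27370/3 (F = -(99 + 62)*(-81 - 89)/3 = -161*(-170)/3 = -1/3*(-27370) = 27370/3 ≈ 9123.3)
U(g, q) = 27370/3
(46273 - 36197)*(U(-31, 87) + 43086) = (46273 - 36197)*(27370/3 + 43086) = 10076*(156628/3) = 1578183728/3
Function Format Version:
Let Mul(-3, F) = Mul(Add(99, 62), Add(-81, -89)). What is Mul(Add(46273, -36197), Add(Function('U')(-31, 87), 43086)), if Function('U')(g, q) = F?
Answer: Rational(1578183728, 3) ≈ 5.2606e+8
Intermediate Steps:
F = Rational(27370, 3) (F = Mul(Rational(-1, 3), Mul(Add(99, 62), Add(-81, -89))) = Mul(Rational(-1, 3), Mul(161, -170)) = Mul(Rational(-1, 3), -27370) = Rational(27370, 3) ≈ 9123.3)
Function('U')(g, q) = Rational(27370, 3)
Mul(Add(46273, -36197), Add(Function('U')(-31, 87), 43086)) = Mul(Add(46273, -36197), Add(Rational(27370, 3), 43086)) = Mul(10076, Rational(156628, 3)) = Rational(1578183728, 3)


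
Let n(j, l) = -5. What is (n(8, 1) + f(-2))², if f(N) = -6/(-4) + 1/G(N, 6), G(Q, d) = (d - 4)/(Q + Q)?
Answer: 121/4 ≈ 30.250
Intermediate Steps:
G(Q, d) = (-4 + d)/(2*Q) (G(Q, d) = (-4 + d)/((2*Q)) = (-4 + d)*(1/(2*Q)) = (-4 + d)/(2*Q))
f(N) = 3/2 + N (f(N) = -6/(-4) + 1/((-4 + 6)/(2*N)) = -6*(-¼) + 1/((½)*2/N) = 3/2 + 1/1/N = 3/2 + 1*N = 3/2 + N)
(n(8, 1) + f(-2))² = (-5 + (3/2 - 2))² = (-5 - ½)² = (-11/2)² = 121/4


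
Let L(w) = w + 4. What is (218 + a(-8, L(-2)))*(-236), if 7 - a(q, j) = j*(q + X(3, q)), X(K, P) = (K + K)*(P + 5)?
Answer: -65372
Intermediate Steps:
X(K, P) = 2*K*(5 + P) (X(K, P) = (2*K)*(5 + P) = 2*K*(5 + P))
L(w) = 4 + w
a(q, j) = 7 - j*(30 + 7*q) (a(q, j) = 7 - j*(q + 2*3*(5 + q)) = 7 - j*(q + (30 + 6*q)) = 7 - j*(30 + 7*q))
(218 + a(-8, L(-2)))*(-236) = (218 + (7 - 30*(4 - 2) - 7*(4 - 2)*(-8)))*(-236) = (218 + (7 - 30*2 - 7*2*(-8)))*(-236) = (218 + (7 - 60 + 112))*(-236) = (218 + 59)*(-236) = 277*(-236) = -65372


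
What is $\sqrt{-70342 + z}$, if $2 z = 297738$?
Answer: $\sqrt{78527} \approx 280.23$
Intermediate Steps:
$z = 148869$ ($z = \frac{1}{2} \cdot 297738 = 148869$)
$\sqrt{-70342 + z} = \sqrt{-70342 + 148869} = \sqrt{78527}$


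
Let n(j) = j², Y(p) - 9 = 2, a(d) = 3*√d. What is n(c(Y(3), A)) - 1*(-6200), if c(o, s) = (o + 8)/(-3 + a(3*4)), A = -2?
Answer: 6756493/1089 + 1444*√3/1089 ≈ 6206.6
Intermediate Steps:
Y(p) = 11 (Y(p) = 9 + 2 = 11)
c(o, s) = (8 + o)/(-3 + 6*√3) (c(o, s) = (o + 8)/(-3 + 3*√(3*4)) = (8 + o)/(-3 + 3*√12) = (8 + o)/(-3 + 3*(2*√3)) = (8 + o)/(-3 + 6*√3))
n(c(Y(3), A)) - 1*(-6200) = (-(8 + 11)/(3 - 6*√3))² - 1*(-6200) = (-1*19/(3 - 6*√3))² + 6200 = (-19/(3 - 6*√3))² + 6200 = 361/(3 - 6*√3)² + 6200 = 6200 + 361/(3 - 6*√3)²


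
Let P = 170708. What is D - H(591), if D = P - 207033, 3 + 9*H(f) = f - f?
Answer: -108974/3 ≈ -36325.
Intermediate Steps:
H(f) = -⅓ (H(f) = -⅓ + (f - f)/9 = -⅓ + (⅑)*0 = -⅓ + 0 = -⅓)
D = -36325 (D = 170708 - 207033 = -36325)
D - H(591) = -36325 - 1*(-⅓) = -36325 + ⅓ = -108974/3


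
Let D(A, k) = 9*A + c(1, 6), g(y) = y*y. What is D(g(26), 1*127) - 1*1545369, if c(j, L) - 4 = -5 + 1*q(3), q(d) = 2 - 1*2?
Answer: -1539286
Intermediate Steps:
q(d) = 0 (q(d) = 2 - 2 = 0)
g(y) = y**2
c(j, L) = -1 (c(j, L) = 4 + (-5 + 1*0) = 4 + (-5 + 0) = 4 - 5 = -1)
D(A, k) = -1 + 9*A (D(A, k) = 9*A - 1 = -1 + 9*A)
D(g(26), 1*127) - 1*1545369 = (-1 + 9*26**2) - 1*1545369 = (-1 + 9*676) - 1545369 = (-1 + 6084) - 1545369 = 6083 - 1545369 = -1539286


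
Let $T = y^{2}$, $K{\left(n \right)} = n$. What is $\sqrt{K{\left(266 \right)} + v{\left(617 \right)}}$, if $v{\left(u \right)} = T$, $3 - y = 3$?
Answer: $\sqrt{266} \approx 16.31$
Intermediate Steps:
$y = 0$ ($y = 3 - 3 = 0$)
$T = 0$ ($T = 0^{2} = 0$)
$v{\left(u \right)} = 0$
$\sqrt{K{\left(266 \right)} + v{\left(617 \right)}} = \sqrt{266 + 0} = \sqrt{266}$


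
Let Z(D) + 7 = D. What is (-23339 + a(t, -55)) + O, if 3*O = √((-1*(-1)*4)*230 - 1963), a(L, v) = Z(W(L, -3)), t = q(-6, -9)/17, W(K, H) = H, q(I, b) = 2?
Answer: -23349 + I*√1043/3 ≈ -23349.0 + 10.765*I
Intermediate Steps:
t = 2/17 ≈ 0.11765
Z(D) = -7 + D
a(L, v) = -10 (a(L, v) = -7 - 3 = -10)
O = I*√1043/3 (O = √((-1*(-1)*4)*230 - 1963)/3 = √((1*4)*230 - 1963)/3 = √(4*230 - 1963)/3 = √(920 - 1963)/3 = √(-1043)/3 = (I*√1043)/3 = I*√1043/3 ≈ 10.765*I)
(-23339 + a(t, -55)) + O = (-23339 - 10) + I*√1043/3 = -23349 + I*√1043/3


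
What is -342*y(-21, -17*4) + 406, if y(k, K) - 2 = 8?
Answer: -3014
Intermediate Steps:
y(k, K) = 10 (y(k, K) = 2 + 8 = 10)
-342*y(-21, -17*4) + 406 = -342*10 + 406 = -3420 + 406 = -3014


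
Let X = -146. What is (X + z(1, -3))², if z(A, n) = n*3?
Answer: 24025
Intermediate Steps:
z(A, n) = 3*n
(X + z(1, -3))² = (-146 + 3*(-3))² = (-146 - 9)² = (-155)² = 24025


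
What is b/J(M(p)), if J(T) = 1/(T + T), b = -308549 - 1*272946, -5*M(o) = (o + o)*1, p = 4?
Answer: 1860784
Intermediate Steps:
M(o) = -2*o/5 (M(o) = -(o + o)/5 = -2*o/5)
b = -581495 (b = -308549 - 272946 = -581495)
J(T) = 1/(2*T)
b/J(M(p)) = -581495/(1/(2*((-2/5*4)))) = -581495/(1/(2*(-8/5))) = -581495/((1/2)*(-5/8)) = -581495/(-5/16) = -581495*(-16/5) = 1860784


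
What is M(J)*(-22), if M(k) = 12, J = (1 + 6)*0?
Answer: -264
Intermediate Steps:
J = 0 (J = 7*0 = 0)
M(J)*(-22) = 12*(-22) = -264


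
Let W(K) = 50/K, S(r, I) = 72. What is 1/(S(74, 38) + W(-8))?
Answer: 4/263 ≈ 0.015209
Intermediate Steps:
1/(S(74, 38) + W(-8)) = 1/(72 + 50/(-8)) = 1/(72 + 50*(-⅛)) = 1/(72 - 25/4) = 1/(263/4) = 4/263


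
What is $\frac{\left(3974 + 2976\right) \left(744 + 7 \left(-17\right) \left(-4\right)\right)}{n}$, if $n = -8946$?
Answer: $- \frac{4239500}{4473} \approx -947.8$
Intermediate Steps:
$\frac{\left(3974 + 2976\right) \left(744 + 7 \left(-17\right) \left(-4\right)\right)}{n} = \frac{\left(3974 + 2976\right) \left(744 + 7 \left(-17\right) \left(-4\right)\right)}{-8946} = 6950 \left(744 - -476\right) \left(- \frac{1}{8946}\right) = 6950 \left(744 + 476\right) \left(- \frac{1}{8946}\right) = 6950 \cdot 1220 \left(- \frac{1}{8946}\right) = 8479000 \left(- \frac{1}{8946}\right) = - \frac{4239500}{4473}$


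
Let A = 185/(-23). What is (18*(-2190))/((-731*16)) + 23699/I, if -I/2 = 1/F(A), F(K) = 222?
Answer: -7691832381/2924 ≈ -2.6306e+6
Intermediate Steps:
A = -185/23 (A = 185*(-1/23) = -185/23 ≈ -8.0435)
I = -1/111 (I = -2/222 = -2*1/222 = -1/111 ≈ -0.0090090)
(18*(-2190))/((-731*16)) + 23699/I = (18*(-2190))/((-731*16)) + 23699/(-1/111) = -39420/(-11696) + 23699*(-111) = -39420*(-1/11696) - 2630589 = 9855/2924 - 2630589 = -7691832381/2924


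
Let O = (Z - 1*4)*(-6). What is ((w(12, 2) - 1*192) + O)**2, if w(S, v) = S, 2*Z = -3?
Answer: 21609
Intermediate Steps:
Z = -3/2 (Z = (1/2)*(-3) = -3/2 ≈ -1.5000)
O = 33 (O = (-3/2 - 1*4)*(-6) = (-3/2 - 4)*(-6) = -11/2*(-6) = 33)
((w(12, 2) - 1*192) + O)**2 = ((12 - 1*192) + 33)**2 = ((12 - 192) + 33)**2 = (-180 + 33)**2 = (-147)**2 = 21609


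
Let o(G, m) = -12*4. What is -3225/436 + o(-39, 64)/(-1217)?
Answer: -3903897/530612 ≈ -7.3573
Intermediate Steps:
o(G, m) = -48
-3225/436 + o(-39, 64)/(-1217) = -3225/436 - 48/(-1217) = -3225*1/436 - 48*(-1/1217) = -3225/436 + 48/1217 = -3903897/530612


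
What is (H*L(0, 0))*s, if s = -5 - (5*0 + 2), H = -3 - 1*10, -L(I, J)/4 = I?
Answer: 0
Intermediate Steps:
L(I, J) = -4*I
H = -13 (H = -3 - 10 = -13)
s = -7 (s = -5 - (0 + 2) = -5 - 1*2 = -5 - 2 = -7)
(H*L(0, 0))*s = -(-52)*0*(-7) = -13*0*(-7) = 0*(-7) = 0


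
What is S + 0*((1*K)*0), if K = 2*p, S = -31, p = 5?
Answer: -31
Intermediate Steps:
K = 10 (K = 2*5 = 10)
S + 0*((1*K)*0) = -31 + 0*((1*10)*0) = -31 + 0*(10*0) = -31 + 0*0 = -31 + 0 = -31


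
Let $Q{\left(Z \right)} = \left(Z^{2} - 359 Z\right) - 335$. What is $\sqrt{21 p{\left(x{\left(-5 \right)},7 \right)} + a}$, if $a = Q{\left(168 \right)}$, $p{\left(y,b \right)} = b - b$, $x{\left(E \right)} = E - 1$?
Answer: $i \sqrt{32423} \approx 180.06 i$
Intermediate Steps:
$x{\left(E \right)} = -1 + E$
$p{\left(y,b \right)} = 0$
$Q{\left(Z \right)} = -335 + Z^{2} - 359 Z$
$a = -32423$ ($a = -335 + 168^{2} - 60312 = -335 + 28224 - 60312 = -32423$)
$\sqrt{21 p{\left(x{\left(-5 \right)},7 \right)} + a} = \sqrt{21 \cdot 0 - 32423} = \sqrt{0 - 32423} = \sqrt{-32423} = i \sqrt{32423}$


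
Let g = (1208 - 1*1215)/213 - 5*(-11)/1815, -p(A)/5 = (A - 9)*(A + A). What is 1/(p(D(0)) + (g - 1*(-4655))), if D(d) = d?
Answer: 781/3635553 ≈ 0.00021482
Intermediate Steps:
p(A) = -10*A*(-9 + A) (p(A) = -5*(A - 9)*(A + A) = -5*(-9 + A)*2*A = -10*A*(-9 + A))
g = -2/781 (g = (1208 - 1215)*(1/213) + 55*(1/1815) = -7*1/213 + 1/33 = -7/213 + 1/33 = -2/781 ≈ -0.0025608)
1/(p(D(0)) + (g - 1*(-4655))) = 1/(10*0*(9 - 1*0) + (-2/781 - 1*(-4655))) = 1/(10*0*(9 + 0) + (-2/781 + 4655)) = 1/(10*0*9 + 3635553/781) = 1/(0 + 3635553/781) = 1/(3635553/781) = 781/3635553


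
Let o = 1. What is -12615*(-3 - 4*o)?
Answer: 88305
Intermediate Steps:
-12615*(-3 - 4*o) = -12615*(-3 - 4*1) = -12615*(-3 - 4) = -12615*(-7) = 88305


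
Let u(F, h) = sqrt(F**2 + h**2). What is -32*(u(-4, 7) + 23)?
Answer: -736 - 32*sqrt(65) ≈ -993.99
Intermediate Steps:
-32*(u(-4, 7) + 23) = -32*(sqrt((-4)**2 + 7**2) + 23) = -32*(sqrt(16 + 49) + 23) = -32*(sqrt(65) + 23) = -32*(23 + sqrt(65)) = -736 - 32*sqrt(65)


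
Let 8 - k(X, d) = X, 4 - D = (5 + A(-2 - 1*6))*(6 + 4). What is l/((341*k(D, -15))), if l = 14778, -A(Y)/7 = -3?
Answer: 2463/15004 ≈ 0.16416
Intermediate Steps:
A(Y) = 21 (A(Y) = -7*(-3) = 21)
D = -256 (D = 4 - (5 + 21)*(6 + 4) = 4 - 26*10 = 4 - 1*260 = 4 - 260 = -256)
k(X, d) = 8 - X
l/((341*k(D, -15))) = 14778/((341*(8 - 1*(-256)))) = 14778/((341*(8 + 256))) = 14778/((341*264)) = 14778/90024 = 14778*(1/90024) = 2463/15004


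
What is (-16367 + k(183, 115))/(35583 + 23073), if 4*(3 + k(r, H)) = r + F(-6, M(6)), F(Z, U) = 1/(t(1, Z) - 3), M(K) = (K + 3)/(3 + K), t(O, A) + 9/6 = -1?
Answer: -239423/860288 ≈ -0.27831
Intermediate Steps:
t(O, A) = -5/2 (t(O, A) = -3/2 - 1 = -5/2)
M(K) = 1 (M(K) = (3 + K)/(3 + K) = 1)
F(Z, U) = -2/11 (F(Z, U) = 1/(-5/2 - 3) = 1/(-11/2) = -2/11)
k(r, H) = -67/22 + r/4 (k(r, H) = -3 + (r - 2/11)/4 = -3 + (-2/11 + r)/4 = -3 + (-1/22 + r/4) = -67/22 + r/4)
(-16367 + k(183, 115))/(35583 + 23073) = (-16367 + (-67/22 + (¼)*183))/(35583 + 23073) = (-16367 + (-67/22 + 183/4))/58656 = (-16367 + 1879/44)*(1/58656) = -718269/44*1/58656 = -239423/860288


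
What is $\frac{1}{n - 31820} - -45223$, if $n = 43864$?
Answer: $\frac{544665813}{12044} \approx 45223.0$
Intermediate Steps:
$\frac{1}{n - 31820} - -45223 = \frac{1}{43864 - 31820} - -45223 = \frac{1}{12044} + 45223 = \frac{544665813}{12044}$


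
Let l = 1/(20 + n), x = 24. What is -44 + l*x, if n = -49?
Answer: -1300/29 ≈ -44.828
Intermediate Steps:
l = -1/29 (l = 1/(20 - 49) = 1/(-29) = -1/29 ≈ -0.034483)
-44 + l*x = -44 - 1/29*24 = -44 - 24/29 = -1300/29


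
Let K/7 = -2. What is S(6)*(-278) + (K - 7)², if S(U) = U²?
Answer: -9567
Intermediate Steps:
K = -14 (K = 7*(-2) = -14)
S(6)*(-278) + (K - 7)² = 6²*(-278) + (-14 - 7)² = 36*(-278) + (-21)² = -10008 + 441 = -9567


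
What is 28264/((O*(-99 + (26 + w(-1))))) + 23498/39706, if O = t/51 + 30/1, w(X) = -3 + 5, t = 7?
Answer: -27335251669/2166498331 ≈ -12.617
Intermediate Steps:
w(X) = 2
O = 1537/51 (O = 7/51 + 30/1 = 7*(1/51) + 30*1 = 7/51 + 30 = 1537/51 ≈ 30.137)
28264/((O*(-99 + (26 + w(-1))))) + 23498/39706 = 28264/((1537*(-99 + (26 + 2))/51)) + 23498/39706 = 28264/((1537*(-99 + 28)/51)) + 23498*(1/39706) = 28264/(((1537/51)*(-71))) + 11749/19853 = 28264/(-109127/51) + 11749/19853 = 28264*(-51/109127) + 11749/19853 = -1441464/109127 + 11749/19853 = -27335251669/2166498331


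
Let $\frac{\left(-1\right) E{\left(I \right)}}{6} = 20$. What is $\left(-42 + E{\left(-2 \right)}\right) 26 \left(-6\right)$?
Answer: $25272$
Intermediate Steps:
$E{\left(I \right)} = -120$ ($E{\left(I \right)} = \left(-6\right) 20 = -120$)
$\left(-42 + E{\left(-2 \right)}\right) 26 \left(-6\right) = \left(-42 - 120\right) 26 \left(-6\right) = \left(-162\right) \left(-156\right) = 25272$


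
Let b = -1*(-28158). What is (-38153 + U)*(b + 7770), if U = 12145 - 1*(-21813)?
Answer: -150717960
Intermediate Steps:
U = 33958 (U = 12145 + 21813 = 33958)
b = 28158
(-38153 + U)*(b + 7770) = (-38153 + 33958)*(28158 + 7770) = -4195*35928 = -150717960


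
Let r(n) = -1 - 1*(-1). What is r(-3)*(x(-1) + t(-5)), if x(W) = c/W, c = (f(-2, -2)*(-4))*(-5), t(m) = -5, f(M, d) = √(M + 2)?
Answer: 0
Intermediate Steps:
f(M, d) = √(2 + M)
r(n) = 0 (r(n) = -1 + 1 = 0)
c = 0 (c = (√(2 - 2)*(-4))*(-5) = (√0*(-4))*(-5) = (0*(-4))*(-5) = 0*(-5) = 0)
x(W) = 0 (x(W) = 0/W = 0)
r(-3)*(x(-1) + t(-5)) = 0*(0 - 5) = 0*(-5) = 0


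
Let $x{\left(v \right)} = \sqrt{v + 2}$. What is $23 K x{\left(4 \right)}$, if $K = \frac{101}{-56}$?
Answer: $- \frac{2323 \sqrt{6}}{56} \approx -101.61$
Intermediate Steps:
$K = - \frac{101}{56}$ ($K = 101 \left(- \frac{1}{56}\right) = - \frac{101}{56} \approx -1.8036$)
$x{\left(v \right)} = \sqrt{2 + v}$
$23 K x{\left(4 \right)} = 23 \left(- \frac{101}{56}\right) \sqrt{2 + 4} = - \frac{2323 \sqrt{6}}{56}$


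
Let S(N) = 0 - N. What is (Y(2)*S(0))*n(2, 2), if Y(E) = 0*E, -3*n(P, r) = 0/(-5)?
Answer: 0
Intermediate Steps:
n(P, r) = 0 (n(P, r) = -0/(-5) = -0*(-1)/5 = -⅓*0 = 0)
Y(E) = 0
S(N) = -N
(Y(2)*S(0))*n(2, 2) = (0*(-1*0))*0 = (0*0)*0 = 0*0 = 0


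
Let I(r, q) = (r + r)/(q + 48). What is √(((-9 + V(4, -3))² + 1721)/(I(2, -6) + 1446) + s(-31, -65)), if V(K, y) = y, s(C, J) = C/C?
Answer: √131973634/7592 ≈ 1.5132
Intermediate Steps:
s(C, J) = 1
I(r, q) = 2*r/(48 + q) (I(r, q) = (2*r)/(48 + q) = 2*r/(48 + q))
√(((-9 + V(4, -3))² + 1721)/(I(2, -6) + 1446) + s(-31, -65)) = √(((-9 - 3)² + 1721)/(2*2/(48 - 6) + 1446) + 1) = √(((-12)² + 1721)/(2*2/42 + 1446) + 1) = √((144 + 1721)/(2*2*(1/42) + 1446) + 1) = √(1865/(2/21 + 1446) + 1) = √(1865/(30368/21) + 1) = √(1865*(21/30368) + 1) = √(39165/30368 + 1) = √(69533/30368) = √131973634/7592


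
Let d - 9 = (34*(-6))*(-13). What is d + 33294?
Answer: 35955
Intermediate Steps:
d = 2661 (d = 9 + (34*(-6))*(-13) = 9 - 204*(-13) = 9 + 2652 = 2661)
d + 33294 = 2661 + 33294 = 35955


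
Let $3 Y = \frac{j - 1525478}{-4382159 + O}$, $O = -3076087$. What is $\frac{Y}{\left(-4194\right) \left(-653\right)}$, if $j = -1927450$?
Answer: $\frac{287744}{5106441017943} \approx 5.6349 \cdot 10^{-8}$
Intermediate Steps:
$Y = \frac{575488}{3729123}$ ($Y = \frac{\left(-1927450 - 1525478\right) \frac{1}{-4382159 - 3076087}}{3} = \frac{\left(-3452928\right) \frac{1}{-7458246}}{3} = \frac{\left(-3452928\right) \left(- \frac{1}{7458246}\right)}{3} = \frac{1}{3} \cdot \frac{575488}{1243041} = \frac{575488}{3729123} \approx 0.15432$)
$\frac{Y}{\left(-4194\right) \left(-653\right)} = \frac{575488}{3729123 \left(\left(-4194\right) \left(-653\right)\right)} = \frac{575488}{3729123 \cdot 2738682} = \frac{575488}{3729123} \cdot \frac{1}{2738682} = \frac{287744}{5106441017943}$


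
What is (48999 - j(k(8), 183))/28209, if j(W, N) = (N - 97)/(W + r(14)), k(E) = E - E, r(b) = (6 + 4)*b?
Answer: 3429887/1974630 ≈ 1.7370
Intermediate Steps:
r(b) = 10*b
k(E) = 0
j(W, N) = (-97 + N)/(140 + W) (j(W, N) = (N - 97)/(W + 10*14) = (-97 + N)/(W + 140) = (-97 + N)/(140 + W))
(48999 - j(k(8), 183))/28209 = (48999 - (-97 + 183)/(140 + 0))/28209 = (48999 - 86/140)*(1/28209) = (48999 - 1*43/70)*(1/28209) = (48999 - 43/70)*(1/28209) = (3429887/70)*(1/28209) = 3429887/1974630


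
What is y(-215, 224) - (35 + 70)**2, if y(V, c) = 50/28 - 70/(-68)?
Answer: -1311640/119 ≈ -11022.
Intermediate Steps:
y(V, c) = 335/119 (y(V, c) = 50*(1/28) - 70*(-1/68) = 25/14 + 35/34 = 335/119)
y(-215, 224) - (35 + 70)**2 = 335/119 - (35 + 70)**2 = 335/119 - 1*105**2 = 335/119 - 1*11025 = 335/119 - 11025 = -1311640/119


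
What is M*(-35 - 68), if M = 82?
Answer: -8446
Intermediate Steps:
M*(-35 - 68) = 82*(-35 - 68) = 82*(-103) = -8446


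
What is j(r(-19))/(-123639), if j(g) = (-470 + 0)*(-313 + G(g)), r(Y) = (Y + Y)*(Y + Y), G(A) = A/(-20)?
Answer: -60348/41213 ≈ -1.4643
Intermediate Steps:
G(A) = -A/20 (G(A) = A*(-1/20) = -A/20)
r(Y) = 4*Y² (r(Y) = (2*Y)*(2*Y) = 4*Y²)
j(g) = 147110 + 47*g/2 (j(g) = (-470 + 0)*(-313 - g/20) = -470*(-313 - g/20) = 147110 + 47*g/2)
j(r(-19))/(-123639) = (147110 + 47*(4*(-19)²)/2)/(-123639) = (147110 + 47*(4*361)/2)*(-1/123639) = (147110 + (47/2)*1444)*(-1/123639) = (147110 + 33934)*(-1/123639) = 181044*(-1/123639) = -60348/41213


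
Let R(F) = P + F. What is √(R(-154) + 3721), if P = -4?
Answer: √3563 ≈ 59.691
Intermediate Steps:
R(F) = -4 + F
√(R(-154) + 3721) = √((-4 - 154) + 3721) = √(-158 + 3721) = √3563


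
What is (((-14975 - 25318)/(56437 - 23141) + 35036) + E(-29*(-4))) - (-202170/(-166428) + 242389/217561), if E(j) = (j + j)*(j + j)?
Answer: 388131984934137209/4368078366768 ≈ 88857.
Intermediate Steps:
E(j) = 4*j**2 (E(j) = (2*j)*(2*j) = 4*j**2)
(((-14975 - 25318)/(56437 - 23141) + 35036) + E(-29*(-4))) - (-202170/(-166428) + 242389/217561) = (((-14975 - 25318)/(56437 - 23141) + 35036) + 4*(-29*(-4))**2) - (-202170/(-166428) + 242389/217561) = ((-40293/33296 + 35036) + 4*116**2) - (-202170*(-1/166428) + 242389*(1/217561)) = ((-40293*1/33296 + 35036) + 4*13456) - (1465/1206 + 242389/217561) = ((-40293/33296 + 35036) + 53824) - 1*611047999/262378566 = (1166518363/33296 + 53824) - 611047999/262378566 = 2958642267/33296 - 611047999/262378566 = 388131984934137209/4368078366768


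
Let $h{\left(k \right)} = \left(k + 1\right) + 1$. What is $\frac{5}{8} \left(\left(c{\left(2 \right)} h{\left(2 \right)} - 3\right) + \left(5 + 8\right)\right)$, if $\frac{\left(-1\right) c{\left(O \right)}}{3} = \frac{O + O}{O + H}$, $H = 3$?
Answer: $\frac{1}{4} \approx 0.25$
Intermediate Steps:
$c{\left(O \right)} = - \frac{6 O}{3 + O}$ ($c{\left(O \right)} = - 3 \frac{O + O}{O + 3} = - 3 \frac{2 O}{3 + O} = - \frac{6 O}{3 + O}$)
$h{\left(k \right)} = 2 + k$ ($h{\left(k \right)} = \left(1 + k\right) + 1 = 2 + k$)
$\frac{5}{8} \left(\left(c{\left(2 \right)} h{\left(2 \right)} - 3\right) + \left(5 + 8\right)\right) = \frac{5}{8} \left(\left(\left(-6\right) 2 \frac{1}{3 + 2} \left(2 + 2\right) - 3\right) + \left(5 + 8\right)\right) = 5 \cdot \frac{1}{8} \left(\left(\left(-6\right) 2 \cdot \frac{1}{5} \cdot 4 - 3\right) + 13\right) = \frac{5 \left(\left(\left(-6\right) 2 \cdot \frac{1}{5} \cdot 4 - 3\right) + 13\right)}{8} = \frac{5 \left(\left(\left(- \frac{12}{5}\right) 4 - 3\right) + 13\right)}{8} = \frac{5 \left(\left(- \frac{48}{5} - 3\right) + 13\right)}{8} = \frac{5 \left(- \frac{63}{5} + 13\right)}{8} = \frac{5}{8} \cdot \frac{2}{5} = \frac{1}{4}$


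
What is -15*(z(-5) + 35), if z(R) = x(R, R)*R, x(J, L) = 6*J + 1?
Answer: -2700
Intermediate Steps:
x(J, L) = 1 + 6*J
z(R) = R*(1 + 6*R) (z(R) = (1 + 6*R)*R = R*(1 + 6*R))
-15*(z(-5) + 35) = -15*(-5*(1 + 6*(-5)) + 35) = -15*(-5*(1 - 30) + 35) = -15*(-5*(-29) + 35) = -15*(145 + 35) = -15*180 = -2700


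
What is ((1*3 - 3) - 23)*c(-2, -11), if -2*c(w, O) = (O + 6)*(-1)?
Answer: 115/2 ≈ 57.500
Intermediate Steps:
c(w, O) = 3 + O/2 (c(w, O) = -(O + 6)*(-1)/2 = -(6 + O)*(-1)/2 = -(-6 - O)/2 = 3 + O/2)
((1*3 - 3) - 23)*c(-2, -11) = ((1*3 - 3) - 23)*(3 + (½)*(-11)) = ((3 - 3) - 23)*(3 - 11/2) = (0 - 23)*(-5/2) = -23*(-5/2) = 115/2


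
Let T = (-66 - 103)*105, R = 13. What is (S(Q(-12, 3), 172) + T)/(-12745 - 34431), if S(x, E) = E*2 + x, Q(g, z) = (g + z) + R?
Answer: 17397/47176 ≈ 0.36877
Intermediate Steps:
Q(g, z) = 13 + g + z (Q(g, z) = (g + z) + 13 = 13 + g + z)
T = -17745 (T = -169*105 = -17745)
S(x, E) = x + 2*E (S(x, E) = 2*E + x = x + 2*E)
(S(Q(-12, 3), 172) + T)/(-12745 - 34431) = (((13 - 12 + 3) + 2*172) - 17745)/(-12745 - 34431) = ((4 + 344) - 17745)/(-47176) = (348 - 17745)*(-1/47176) = -17397*(-1/47176) = 17397/47176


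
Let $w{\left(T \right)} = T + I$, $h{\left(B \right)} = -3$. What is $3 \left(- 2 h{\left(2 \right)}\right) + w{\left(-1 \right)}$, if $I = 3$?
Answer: $20$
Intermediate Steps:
$w{\left(T \right)} = 3 + T$ ($w{\left(T \right)} = T + 3 = 3 + T$)
$3 \left(- 2 h{\left(2 \right)}\right) + w{\left(-1 \right)} = 3 \left(\left(-2\right) \left(-3\right)\right) + \left(3 - 1\right) = 3 \cdot 6 + 2 = 18 + 2 = 20$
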